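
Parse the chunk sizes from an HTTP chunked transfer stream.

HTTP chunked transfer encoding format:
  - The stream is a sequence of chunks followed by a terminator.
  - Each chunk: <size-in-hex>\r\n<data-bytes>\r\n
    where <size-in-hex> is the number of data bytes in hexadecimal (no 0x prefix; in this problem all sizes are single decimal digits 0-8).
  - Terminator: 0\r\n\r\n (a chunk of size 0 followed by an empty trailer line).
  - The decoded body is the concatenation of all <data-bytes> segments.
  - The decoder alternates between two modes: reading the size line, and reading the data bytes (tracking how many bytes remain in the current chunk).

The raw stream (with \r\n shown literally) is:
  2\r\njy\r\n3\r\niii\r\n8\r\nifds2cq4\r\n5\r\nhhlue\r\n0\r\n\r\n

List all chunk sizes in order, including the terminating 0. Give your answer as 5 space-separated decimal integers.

Answer: 2 3 8 5 0

Derivation:
Chunk 1: stream[0..1]='2' size=0x2=2, data at stream[3..5]='jy' -> body[0..2], body so far='jy'
Chunk 2: stream[7..8]='3' size=0x3=3, data at stream[10..13]='iii' -> body[2..5], body so far='jyiii'
Chunk 3: stream[15..16]='8' size=0x8=8, data at stream[18..26]='ifds2cq4' -> body[5..13], body so far='jyiiiifds2cq4'
Chunk 4: stream[28..29]='5' size=0x5=5, data at stream[31..36]='hhlue' -> body[13..18], body so far='jyiiiifds2cq4hhlue'
Chunk 5: stream[38..39]='0' size=0 (terminator). Final body='jyiiiifds2cq4hhlue' (18 bytes)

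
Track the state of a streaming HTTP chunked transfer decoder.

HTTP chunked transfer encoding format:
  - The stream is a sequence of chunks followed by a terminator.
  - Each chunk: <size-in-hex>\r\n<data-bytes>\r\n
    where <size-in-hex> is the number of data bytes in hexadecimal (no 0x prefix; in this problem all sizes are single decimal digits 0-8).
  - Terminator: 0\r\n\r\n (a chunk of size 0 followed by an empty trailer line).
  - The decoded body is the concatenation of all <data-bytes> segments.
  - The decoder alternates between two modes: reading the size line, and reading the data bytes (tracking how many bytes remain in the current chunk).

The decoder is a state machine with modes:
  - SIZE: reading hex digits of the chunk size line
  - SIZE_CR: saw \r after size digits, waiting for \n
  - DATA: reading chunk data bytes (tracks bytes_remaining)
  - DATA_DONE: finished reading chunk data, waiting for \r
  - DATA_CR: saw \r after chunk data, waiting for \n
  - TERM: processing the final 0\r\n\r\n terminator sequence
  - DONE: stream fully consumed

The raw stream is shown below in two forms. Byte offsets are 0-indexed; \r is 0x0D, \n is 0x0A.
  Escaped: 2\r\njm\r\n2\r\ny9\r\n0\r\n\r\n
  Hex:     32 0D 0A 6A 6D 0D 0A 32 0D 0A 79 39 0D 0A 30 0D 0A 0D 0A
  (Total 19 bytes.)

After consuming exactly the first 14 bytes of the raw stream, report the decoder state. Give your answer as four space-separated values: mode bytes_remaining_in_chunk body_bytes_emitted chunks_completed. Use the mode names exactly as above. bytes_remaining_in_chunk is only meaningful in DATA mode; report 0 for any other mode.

Answer: SIZE 0 4 2

Derivation:
Byte 0 = '2': mode=SIZE remaining=0 emitted=0 chunks_done=0
Byte 1 = 0x0D: mode=SIZE_CR remaining=0 emitted=0 chunks_done=0
Byte 2 = 0x0A: mode=DATA remaining=2 emitted=0 chunks_done=0
Byte 3 = 'j': mode=DATA remaining=1 emitted=1 chunks_done=0
Byte 4 = 'm': mode=DATA_DONE remaining=0 emitted=2 chunks_done=0
Byte 5 = 0x0D: mode=DATA_CR remaining=0 emitted=2 chunks_done=0
Byte 6 = 0x0A: mode=SIZE remaining=0 emitted=2 chunks_done=1
Byte 7 = '2': mode=SIZE remaining=0 emitted=2 chunks_done=1
Byte 8 = 0x0D: mode=SIZE_CR remaining=0 emitted=2 chunks_done=1
Byte 9 = 0x0A: mode=DATA remaining=2 emitted=2 chunks_done=1
Byte 10 = 'y': mode=DATA remaining=1 emitted=3 chunks_done=1
Byte 11 = '9': mode=DATA_DONE remaining=0 emitted=4 chunks_done=1
Byte 12 = 0x0D: mode=DATA_CR remaining=0 emitted=4 chunks_done=1
Byte 13 = 0x0A: mode=SIZE remaining=0 emitted=4 chunks_done=2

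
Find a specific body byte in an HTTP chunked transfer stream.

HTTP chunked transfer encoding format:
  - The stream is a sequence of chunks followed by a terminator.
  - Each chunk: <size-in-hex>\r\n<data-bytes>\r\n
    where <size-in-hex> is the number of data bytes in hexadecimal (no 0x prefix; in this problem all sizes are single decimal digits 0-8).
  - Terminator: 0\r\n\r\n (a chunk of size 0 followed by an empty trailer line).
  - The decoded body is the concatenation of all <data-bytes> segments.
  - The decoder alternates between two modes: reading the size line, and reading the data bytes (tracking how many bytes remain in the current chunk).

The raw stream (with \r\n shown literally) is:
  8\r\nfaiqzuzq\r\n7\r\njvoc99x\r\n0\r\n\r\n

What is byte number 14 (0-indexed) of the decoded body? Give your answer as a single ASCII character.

Answer: x

Derivation:
Chunk 1: stream[0..1]='8' size=0x8=8, data at stream[3..11]='faiqzuzq' -> body[0..8], body so far='faiqzuzq'
Chunk 2: stream[13..14]='7' size=0x7=7, data at stream[16..23]='jvoc99x' -> body[8..15], body so far='faiqzuzqjvoc99x'
Chunk 3: stream[25..26]='0' size=0 (terminator). Final body='faiqzuzqjvoc99x' (15 bytes)
Body byte 14 = 'x'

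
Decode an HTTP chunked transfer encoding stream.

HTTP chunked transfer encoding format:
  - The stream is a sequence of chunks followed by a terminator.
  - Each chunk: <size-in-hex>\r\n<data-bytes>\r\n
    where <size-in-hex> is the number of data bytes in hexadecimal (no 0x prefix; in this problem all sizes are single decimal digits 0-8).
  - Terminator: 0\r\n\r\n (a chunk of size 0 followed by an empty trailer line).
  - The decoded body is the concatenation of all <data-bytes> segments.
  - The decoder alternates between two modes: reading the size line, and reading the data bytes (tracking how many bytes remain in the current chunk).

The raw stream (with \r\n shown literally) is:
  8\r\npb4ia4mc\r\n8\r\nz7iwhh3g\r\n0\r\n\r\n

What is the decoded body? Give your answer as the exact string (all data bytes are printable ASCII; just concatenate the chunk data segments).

Chunk 1: stream[0..1]='8' size=0x8=8, data at stream[3..11]='pb4ia4mc' -> body[0..8], body so far='pb4ia4mc'
Chunk 2: stream[13..14]='8' size=0x8=8, data at stream[16..24]='z7iwhh3g' -> body[8..16], body so far='pb4ia4mcz7iwhh3g'
Chunk 3: stream[26..27]='0' size=0 (terminator). Final body='pb4ia4mcz7iwhh3g' (16 bytes)

Answer: pb4ia4mcz7iwhh3g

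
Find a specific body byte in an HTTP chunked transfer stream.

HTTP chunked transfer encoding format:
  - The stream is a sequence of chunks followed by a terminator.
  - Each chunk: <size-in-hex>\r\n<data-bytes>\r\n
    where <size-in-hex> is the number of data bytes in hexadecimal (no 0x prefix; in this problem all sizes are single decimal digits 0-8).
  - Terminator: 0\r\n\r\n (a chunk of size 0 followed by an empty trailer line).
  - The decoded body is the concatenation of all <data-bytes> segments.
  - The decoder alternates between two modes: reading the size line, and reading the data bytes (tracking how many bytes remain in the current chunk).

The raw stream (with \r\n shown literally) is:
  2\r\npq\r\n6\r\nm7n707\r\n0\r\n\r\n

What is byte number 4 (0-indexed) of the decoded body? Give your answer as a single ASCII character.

Chunk 1: stream[0..1]='2' size=0x2=2, data at stream[3..5]='pq' -> body[0..2], body so far='pq'
Chunk 2: stream[7..8]='6' size=0x6=6, data at stream[10..16]='m7n707' -> body[2..8], body so far='pqm7n707'
Chunk 3: stream[18..19]='0' size=0 (terminator). Final body='pqm7n707' (8 bytes)
Body byte 4 = 'n'

Answer: n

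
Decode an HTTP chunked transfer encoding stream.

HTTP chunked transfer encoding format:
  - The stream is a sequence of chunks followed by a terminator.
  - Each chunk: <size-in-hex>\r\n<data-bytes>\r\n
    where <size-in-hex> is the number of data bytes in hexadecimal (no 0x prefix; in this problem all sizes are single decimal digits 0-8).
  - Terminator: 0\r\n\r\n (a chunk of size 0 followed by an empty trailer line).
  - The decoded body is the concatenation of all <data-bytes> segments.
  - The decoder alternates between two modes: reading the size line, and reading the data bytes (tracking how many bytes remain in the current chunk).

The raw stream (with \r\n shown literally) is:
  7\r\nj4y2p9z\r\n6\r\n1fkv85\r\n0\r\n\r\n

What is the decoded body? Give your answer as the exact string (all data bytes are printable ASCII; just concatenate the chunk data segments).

Answer: j4y2p9z1fkv85

Derivation:
Chunk 1: stream[0..1]='7' size=0x7=7, data at stream[3..10]='j4y2p9z' -> body[0..7], body so far='j4y2p9z'
Chunk 2: stream[12..13]='6' size=0x6=6, data at stream[15..21]='1fkv85' -> body[7..13], body so far='j4y2p9z1fkv85'
Chunk 3: stream[23..24]='0' size=0 (terminator). Final body='j4y2p9z1fkv85' (13 bytes)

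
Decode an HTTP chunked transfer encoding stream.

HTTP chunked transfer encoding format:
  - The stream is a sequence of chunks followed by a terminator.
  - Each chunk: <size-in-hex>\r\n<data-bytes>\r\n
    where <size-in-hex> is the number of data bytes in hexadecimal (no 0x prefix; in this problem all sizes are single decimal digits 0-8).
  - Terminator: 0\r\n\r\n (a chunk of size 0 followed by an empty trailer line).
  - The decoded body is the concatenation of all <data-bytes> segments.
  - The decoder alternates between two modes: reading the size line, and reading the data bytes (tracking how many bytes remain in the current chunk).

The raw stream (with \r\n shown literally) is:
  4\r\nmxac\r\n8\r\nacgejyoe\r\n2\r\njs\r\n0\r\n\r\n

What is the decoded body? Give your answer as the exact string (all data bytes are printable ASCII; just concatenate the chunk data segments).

Chunk 1: stream[0..1]='4' size=0x4=4, data at stream[3..7]='mxac' -> body[0..4], body so far='mxac'
Chunk 2: stream[9..10]='8' size=0x8=8, data at stream[12..20]='acgejyoe' -> body[4..12], body so far='mxacacgejyoe'
Chunk 3: stream[22..23]='2' size=0x2=2, data at stream[25..27]='js' -> body[12..14], body so far='mxacacgejyoejs'
Chunk 4: stream[29..30]='0' size=0 (terminator). Final body='mxacacgejyoejs' (14 bytes)

Answer: mxacacgejyoejs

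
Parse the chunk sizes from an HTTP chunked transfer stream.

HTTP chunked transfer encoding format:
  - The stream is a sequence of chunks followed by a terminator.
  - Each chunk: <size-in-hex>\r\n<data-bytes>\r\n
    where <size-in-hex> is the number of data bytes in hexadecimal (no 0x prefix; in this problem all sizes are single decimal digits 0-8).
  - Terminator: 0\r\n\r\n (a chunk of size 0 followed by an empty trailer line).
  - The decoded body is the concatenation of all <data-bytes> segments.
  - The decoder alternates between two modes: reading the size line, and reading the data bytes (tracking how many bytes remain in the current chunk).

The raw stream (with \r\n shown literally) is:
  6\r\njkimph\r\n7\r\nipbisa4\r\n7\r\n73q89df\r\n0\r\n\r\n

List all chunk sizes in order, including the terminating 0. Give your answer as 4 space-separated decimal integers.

Answer: 6 7 7 0

Derivation:
Chunk 1: stream[0..1]='6' size=0x6=6, data at stream[3..9]='jkimph' -> body[0..6], body so far='jkimph'
Chunk 2: stream[11..12]='7' size=0x7=7, data at stream[14..21]='ipbisa4' -> body[6..13], body so far='jkimphipbisa4'
Chunk 3: stream[23..24]='7' size=0x7=7, data at stream[26..33]='73q89df' -> body[13..20], body so far='jkimphipbisa473q89df'
Chunk 4: stream[35..36]='0' size=0 (terminator). Final body='jkimphipbisa473q89df' (20 bytes)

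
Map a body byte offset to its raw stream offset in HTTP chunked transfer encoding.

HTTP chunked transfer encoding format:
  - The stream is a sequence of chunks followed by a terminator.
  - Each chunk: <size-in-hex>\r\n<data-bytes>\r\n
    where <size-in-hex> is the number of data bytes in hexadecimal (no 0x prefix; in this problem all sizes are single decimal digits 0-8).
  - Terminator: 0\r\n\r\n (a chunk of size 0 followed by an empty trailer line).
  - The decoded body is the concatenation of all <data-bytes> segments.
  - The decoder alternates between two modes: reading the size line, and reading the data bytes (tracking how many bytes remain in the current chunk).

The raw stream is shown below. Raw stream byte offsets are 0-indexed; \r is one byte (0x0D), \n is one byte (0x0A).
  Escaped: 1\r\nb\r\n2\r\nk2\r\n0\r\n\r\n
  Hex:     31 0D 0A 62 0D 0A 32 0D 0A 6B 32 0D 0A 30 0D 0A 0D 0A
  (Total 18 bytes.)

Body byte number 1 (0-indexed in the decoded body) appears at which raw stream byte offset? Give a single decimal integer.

Chunk 1: stream[0..1]='1' size=0x1=1, data at stream[3..4]='b' -> body[0..1], body so far='b'
Chunk 2: stream[6..7]='2' size=0x2=2, data at stream[9..11]='k2' -> body[1..3], body so far='bk2'
Chunk 3: stream[13..14]='0' size=0 (terminator). Final body='bk2' (3 bytes)
Body byte 1 at stream offset 9

Answer: 9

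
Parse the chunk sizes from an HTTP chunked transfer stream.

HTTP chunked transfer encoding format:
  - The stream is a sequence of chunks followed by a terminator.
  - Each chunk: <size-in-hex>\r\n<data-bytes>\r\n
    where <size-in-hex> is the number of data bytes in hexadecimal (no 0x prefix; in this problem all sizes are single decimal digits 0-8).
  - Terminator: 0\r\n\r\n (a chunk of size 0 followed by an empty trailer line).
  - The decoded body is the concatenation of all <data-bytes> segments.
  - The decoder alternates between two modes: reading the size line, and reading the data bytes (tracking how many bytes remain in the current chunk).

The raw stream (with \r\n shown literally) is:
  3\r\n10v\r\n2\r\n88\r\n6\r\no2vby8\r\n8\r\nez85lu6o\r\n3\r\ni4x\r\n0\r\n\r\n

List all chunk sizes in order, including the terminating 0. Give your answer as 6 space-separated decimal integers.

Answer: 3 2 6 8 3 0

Derivation:
Chunk 1: stream[0..1]='3' size=0x3=3, data at stream[3..6]='10v' -> body[0..3], body so far='10v'
Chunk 2: stream[8..9]='2' size=0x2=2, data at stream[11..13]='88' -> body[3..5], body so far='10v88'
Chunk 3: stream[15..16]='6' size=0x6=6, data at stream[18..24]='o2vby8' -> body[5..11], body so far='10v88o2vby8'
Chunk 4: stream[26..27]='8' size=0x8=8, data at stream[29..37]='ez85lu6o' -> body[11..19], body so far='10v88o2vby8ez85lu6o'
Chunk 5: stream[39..40]='3' size=0x3=3, data at stream[42..45]='i4x' -> body[19..22], body so far='10v88o2vby8ez85lu6oi4x'
Chunk 6: stream[47..48]='0' size=0 (terminator). Final body='10v88o2vby8ez85lu6oi4x' (22 bytes)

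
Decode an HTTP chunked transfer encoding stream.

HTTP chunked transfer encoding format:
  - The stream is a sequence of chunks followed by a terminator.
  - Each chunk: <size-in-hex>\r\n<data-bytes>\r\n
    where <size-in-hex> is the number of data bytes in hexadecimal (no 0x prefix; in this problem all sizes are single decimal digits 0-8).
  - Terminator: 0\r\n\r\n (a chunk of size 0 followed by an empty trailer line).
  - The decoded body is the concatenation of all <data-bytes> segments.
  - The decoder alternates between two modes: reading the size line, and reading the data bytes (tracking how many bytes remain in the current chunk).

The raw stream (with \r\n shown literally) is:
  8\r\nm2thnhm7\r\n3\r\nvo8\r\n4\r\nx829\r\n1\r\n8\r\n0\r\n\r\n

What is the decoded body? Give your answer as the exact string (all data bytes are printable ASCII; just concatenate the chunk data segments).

Answer: m2thnhm7vo8x8298

Derivation:
Chunk 1: stream[0..1]='8' size=0x8=8, data at stream[3..11]='m2thnhm7' -> body[0..8], body so far='m2thnhm7'
Chunk 2: stream[13..14]='3' size=0x3=3, data at stream[16..19]='vo8' -> body[8..11], body so far='m2thnhm7vo8'
Chunk 3: stream[21..22]='4' size=0x4=4, data at stream[24..28]='x829' -> body[11..15], body so far='m2thnhm7vo8x829'
Chunk 4: stream[30..31]='1' size=0x1=1, data at stream[33..34]='8' -> body[15..16], body so far='m2thnhm7vo8x8298'
Chunk 5: stream[36..37]='0' size=0 (terminator). Final body='m2thnhm7vo8x8298' (16 bytes)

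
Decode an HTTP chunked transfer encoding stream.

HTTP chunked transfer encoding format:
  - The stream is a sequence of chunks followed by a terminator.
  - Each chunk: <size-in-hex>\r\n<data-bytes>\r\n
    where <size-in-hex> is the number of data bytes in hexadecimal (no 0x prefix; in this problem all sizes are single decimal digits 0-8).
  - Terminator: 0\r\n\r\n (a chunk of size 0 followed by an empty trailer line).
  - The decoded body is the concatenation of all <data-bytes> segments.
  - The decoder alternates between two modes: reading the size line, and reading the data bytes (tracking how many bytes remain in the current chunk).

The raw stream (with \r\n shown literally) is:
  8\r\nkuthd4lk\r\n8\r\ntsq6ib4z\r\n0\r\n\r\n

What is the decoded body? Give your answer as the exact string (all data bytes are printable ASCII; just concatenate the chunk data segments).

Answer: kuthd4lktsq6ib4z

Derivation:
Chunk 1: stream[0..1]='8' size=0x8=8, data at stream[3..11]='kuthd4lk' -> body[0..8], body so far='kuthd4lk'
Chunk 2: stream[13..14]='8' size=0x8=8, data at stream[16..24]='tsq6ib4z' -> body[8..16], body so far='kuthd4lktsq6ib4z'
Chunk 3: stream[26..27]='0' size=0 (terminator). Final body='kuthd4lktsq6ib4z' (16 bytes)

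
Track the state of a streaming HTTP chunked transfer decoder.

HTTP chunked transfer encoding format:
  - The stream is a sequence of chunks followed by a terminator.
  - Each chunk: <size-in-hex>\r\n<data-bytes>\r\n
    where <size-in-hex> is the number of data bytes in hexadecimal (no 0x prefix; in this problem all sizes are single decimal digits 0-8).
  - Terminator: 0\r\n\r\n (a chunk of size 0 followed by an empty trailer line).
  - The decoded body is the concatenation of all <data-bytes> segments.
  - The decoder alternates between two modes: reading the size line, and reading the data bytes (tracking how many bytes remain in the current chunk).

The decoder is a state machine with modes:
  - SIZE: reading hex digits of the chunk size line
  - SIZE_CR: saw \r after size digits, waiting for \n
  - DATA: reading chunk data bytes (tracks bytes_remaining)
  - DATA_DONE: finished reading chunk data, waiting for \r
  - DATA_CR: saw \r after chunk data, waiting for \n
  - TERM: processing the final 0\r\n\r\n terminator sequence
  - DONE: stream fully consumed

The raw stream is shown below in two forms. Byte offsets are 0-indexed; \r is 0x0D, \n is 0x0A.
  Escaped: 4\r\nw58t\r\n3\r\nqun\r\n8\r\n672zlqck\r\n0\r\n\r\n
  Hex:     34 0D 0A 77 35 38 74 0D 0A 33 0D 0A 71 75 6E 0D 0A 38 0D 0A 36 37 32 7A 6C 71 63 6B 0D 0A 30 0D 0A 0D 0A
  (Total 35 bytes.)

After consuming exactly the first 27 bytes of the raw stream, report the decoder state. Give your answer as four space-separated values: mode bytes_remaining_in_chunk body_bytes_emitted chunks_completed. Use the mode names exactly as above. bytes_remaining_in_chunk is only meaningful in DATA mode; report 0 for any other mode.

Answer: DATA 1 14 2

Derivation:
Byte 0 = '4': mode=SIZE remaining=0 emitted=0 chunks_done=0
Byte 1 = 0x0D: mode=SIZE_CR remaining=0 emitted=0 chunks_done=0
Byte 2 = 0x0A: mode=DATA remaining=4 emitted=0 chunks_done=0
Byte 3 = 'w': mode=DATA remaining=3 emitted=1 chunks_done=0
Byte 4 = '5': mode=DATA remaining=2 emitted=2 chunks_done=0
Byte 5 = '8': mode=DATA remaining=1 emitted=3 chunks_done=0
Byte 6 = 't': mode=DATA_DONE remaining=0 emitted=4 chunks_done=0
Byte 7 = 0x0D: mode=DATA_CR remaining=0 emitted=4 chunks_done=0
Byte 8 = 0x0A: mode=SIZE remaining=0 emitted=4 chunks_done=1
Byte 9 = '3': mode=SIZE remaining=0 emitted=4 chunks_done=1
Byte 10 = 0x0D: mode=SIZE_CR remaining=0 emitted=4 chunks_done=1
Byte 11 = 0x0A: mode=DATA remaining=3 emitted=4 chunks_done=1
Byte 12 = 'q': mode=DATA remaining=2 emitted=5 chunks_done=1
Byte 13 = 'u': mode=DATA remaining=1 emitted=6 chunks_done=1
Byte 14 = 'n': mode=DATA_DONE remaining=0 emitted=7 chunks_done=1
Byte 15 = 0x0D: mode=DATA_CR remaining=0 emitted=7 chunks_done=1
Byte 16 = 0x0A: mode=SIZE remaining=0 emitted=7 chunks_done=2
Byte 17 = '8': mode=SIZE remaining=0 emitted=7 chunks_done=2
Byte 18 = 0x0D: mode=SIZE_CR remaining=0 emitted=7 chunks_done=2
Byte 19 = 0x0A: mode=DATA remaining=8 emitted=7 chunks_done=2
Byte 20 = '6': mode=DATA remaining=7 emitted=8 chunks_done=2
Byte 21 = '7': mode=DATA remaining=6 emitted=9 chunks_done=2
Byte 22 = '2': mode=DATA remaining=5 emitted=10 chunks_done=2
Byte 23 = 'z': mode=DATA remaining=4 emitted=11 chunks_done=2
Byte 24 = 'l': mode=DATA remaining=3 emitted=12 chunks_done=2
Byte 25 = 'q': mode=DATA remaining=2 emitted=13 chunks_done=2
Byte 26 = 'c': mode=DATA remaining=1 emitted=14 chunks_done=2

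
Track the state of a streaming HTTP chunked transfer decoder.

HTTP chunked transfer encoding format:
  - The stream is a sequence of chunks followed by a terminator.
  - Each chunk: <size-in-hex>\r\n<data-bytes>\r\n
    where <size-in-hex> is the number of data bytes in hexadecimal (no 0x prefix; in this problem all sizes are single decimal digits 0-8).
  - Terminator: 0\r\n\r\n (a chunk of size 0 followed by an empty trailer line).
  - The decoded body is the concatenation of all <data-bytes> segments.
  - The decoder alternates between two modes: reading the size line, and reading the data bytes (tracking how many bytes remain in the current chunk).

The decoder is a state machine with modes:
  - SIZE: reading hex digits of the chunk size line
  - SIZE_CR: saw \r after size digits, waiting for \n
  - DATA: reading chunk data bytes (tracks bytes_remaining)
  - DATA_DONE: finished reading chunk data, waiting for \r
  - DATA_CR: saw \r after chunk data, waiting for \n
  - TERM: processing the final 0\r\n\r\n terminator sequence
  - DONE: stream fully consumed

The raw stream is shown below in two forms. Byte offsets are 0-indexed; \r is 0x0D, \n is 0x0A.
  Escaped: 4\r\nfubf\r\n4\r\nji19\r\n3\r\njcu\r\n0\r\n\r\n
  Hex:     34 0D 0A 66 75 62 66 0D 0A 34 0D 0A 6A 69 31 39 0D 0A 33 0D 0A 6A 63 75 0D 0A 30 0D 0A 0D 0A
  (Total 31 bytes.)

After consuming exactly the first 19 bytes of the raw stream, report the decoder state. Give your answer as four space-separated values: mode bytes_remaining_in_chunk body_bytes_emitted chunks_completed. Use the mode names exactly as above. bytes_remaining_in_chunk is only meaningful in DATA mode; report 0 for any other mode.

Byte 0 = '4': mode=SIZE remaining=0 emitted=0 chunks_done=0
Byte 1 = 0x0D: mode=SIZE_CR remaining=0 emitted=0 chunks_done=0
Byte 2 = 0x0A: mode=DATA remaining=4 emitted=0 chunks_done=0
Byte 3 = 'f': mode=DATA remaining=3 emitted=1 chunks_done=0
Byte 4 = 'u': mode=DATA remaining=2 emitted=2 chunks_done=0
Byte 5 = 'b': mode=DATA remaining=1 emitted=3 chunks_done=0
Byte 6 = 'f': mode=DATA_DONE remaining=0 emitted=4 chunks_done=0
Byte 7 = 0x0D: mode=DATA_CR remaining=0 emitted=4 chunks_done=0
Byte 8 = 0x0A: mode=SIZE remaining=0 emitted=4 chunks_done=1
Byte 9 = '4': mode=SIZE remaining=0 emitted=4 chunks_done=1
Byte 10 = 0x0D: mode=SIZE_CR remaining=0 emitted=4 chunks_done=1
Byte 11 = 0x0A: mode=DATA remaining=4 emitted=4 chunks_done=1
Byte 12 = 'j': mode=DATA remaining=3 emitted=5 chunks_done=1
Byte 13 = 'i': mode=DATA remaining=2 emitted=6 chunks_done=1
Byte 14 = '1': mode=DATA remaining=1 emitted=7 chunks_done=1
Byte 15 = '9': mode=DATA_DONE remaining=0 emitted=8 chunks_done=1
Byte 16 = 0x0D: mode=DATA_CR remaining=0 emitted=8 chunks_done=1
Byte 17 = 0x0A: mode=SIZE remaining=0 emitted=8 chunks_done=2
Byte 18 = '3': mode=SIZE remaining=0 emitted=8 chunks_done=2

Answer: SIZE 0 8 2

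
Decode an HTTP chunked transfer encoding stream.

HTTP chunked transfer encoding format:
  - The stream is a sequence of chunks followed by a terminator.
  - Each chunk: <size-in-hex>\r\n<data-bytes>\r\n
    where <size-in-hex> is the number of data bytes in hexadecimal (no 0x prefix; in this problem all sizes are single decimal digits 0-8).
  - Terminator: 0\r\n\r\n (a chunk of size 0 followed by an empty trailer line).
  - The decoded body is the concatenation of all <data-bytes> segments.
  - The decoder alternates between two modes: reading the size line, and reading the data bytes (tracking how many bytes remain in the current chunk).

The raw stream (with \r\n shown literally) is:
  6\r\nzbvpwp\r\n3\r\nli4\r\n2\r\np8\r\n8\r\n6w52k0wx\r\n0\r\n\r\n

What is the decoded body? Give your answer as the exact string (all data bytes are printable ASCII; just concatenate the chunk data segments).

Chunk 1: stream[0..1]='6' size=0x6=6, data at stream[3..9]='zbvpwp' -> body[0..6], body so far='zbvpwp'
Chunk 2: stream[11..12]='3' size=0x3=3, data at stream[14..17]='li4' -> body[6..9], body so far='zbvpwpli4'
Chunk 3: stream[19..20]='2' size=0x2=2, data at stream[22..24]='p8' -> body[9..11], body so far='zbvpwpli4p8'
Chunk 4: stream[26..27]='8' size=0x8=8, data at stream[29..37]='6w52k0wx' -> body[11..19], body so far='zbvpwpli4p86w52k0wx'
Chunk 5: stream[39..40]='0' size=0 (terminator). Final body='zbvpwpli4p86w52k0wx' (19 bytes)

Answer: zbvpwpli4p86w52k0wx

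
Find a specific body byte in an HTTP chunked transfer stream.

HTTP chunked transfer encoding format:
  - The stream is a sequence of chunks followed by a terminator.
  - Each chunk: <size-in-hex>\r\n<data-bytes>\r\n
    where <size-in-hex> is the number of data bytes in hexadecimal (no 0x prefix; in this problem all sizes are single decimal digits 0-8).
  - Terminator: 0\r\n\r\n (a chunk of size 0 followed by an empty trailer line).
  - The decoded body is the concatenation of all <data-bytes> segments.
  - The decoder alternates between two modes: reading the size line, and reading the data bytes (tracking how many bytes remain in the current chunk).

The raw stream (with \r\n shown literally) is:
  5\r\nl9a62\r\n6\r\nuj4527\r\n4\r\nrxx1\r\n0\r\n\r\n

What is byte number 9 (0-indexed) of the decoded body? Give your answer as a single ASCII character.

Answer: 2

Derivation:
Chunk 1: stream[0..1]='5' size=0x5=5, data at stream[3..8]='l9a62' -> body[0..5], body so far='l9a62'
Chunk 2: stream[10..11]='6' size=0x6=6, data at stream[13..19]='uj4527' -> body[5..11], body so far='l9a62uj4527'
Chunk 3: stream[21..22]='4' size=0x4=4, data at stream[24..28]='rxx1' -> body[11..15], body so far='l9a62uj4527rxx1'
Chunk 4: stream[30..31]='0' size=0 (terminator). Final body='l9a62uj4527rxx1' (15 bytes)
Body byte 9 = '2'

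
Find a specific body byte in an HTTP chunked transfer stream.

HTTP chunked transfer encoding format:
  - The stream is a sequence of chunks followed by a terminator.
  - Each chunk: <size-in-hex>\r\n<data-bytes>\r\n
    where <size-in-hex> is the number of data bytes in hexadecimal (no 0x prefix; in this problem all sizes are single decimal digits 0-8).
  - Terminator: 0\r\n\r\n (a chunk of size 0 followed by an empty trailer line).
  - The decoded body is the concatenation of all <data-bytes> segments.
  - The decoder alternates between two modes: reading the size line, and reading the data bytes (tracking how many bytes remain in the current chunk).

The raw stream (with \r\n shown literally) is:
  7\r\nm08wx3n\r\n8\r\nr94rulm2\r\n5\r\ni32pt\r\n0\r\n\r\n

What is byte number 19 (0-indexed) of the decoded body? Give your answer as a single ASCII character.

Answer: t

Derivation:
Chunk 1: stream[0..1]='7' size=0x7=7, data at stream[3..10]='m08wx3n' -> body[0..7], body so far='m08wx3n'
Chunk 2: stream[12..13]='8' size=0x8=8, data at stream[15..23]='r94rulm2' -> body[7..15], body so far='m08wx3nr94rulm2'
Chunk 3: stream[25..26]='5' size=0x5=5, data at stream[28..33]='i32pt' -> body[15..20], body so far='m08wx3nr94rulm2i32pt'
Chunk 4: stream[35..36]='0' size=0 (terminator). Final body='m08wx3nr94rulm2i32pt' (20 bytes)
Body byte 19 = 't'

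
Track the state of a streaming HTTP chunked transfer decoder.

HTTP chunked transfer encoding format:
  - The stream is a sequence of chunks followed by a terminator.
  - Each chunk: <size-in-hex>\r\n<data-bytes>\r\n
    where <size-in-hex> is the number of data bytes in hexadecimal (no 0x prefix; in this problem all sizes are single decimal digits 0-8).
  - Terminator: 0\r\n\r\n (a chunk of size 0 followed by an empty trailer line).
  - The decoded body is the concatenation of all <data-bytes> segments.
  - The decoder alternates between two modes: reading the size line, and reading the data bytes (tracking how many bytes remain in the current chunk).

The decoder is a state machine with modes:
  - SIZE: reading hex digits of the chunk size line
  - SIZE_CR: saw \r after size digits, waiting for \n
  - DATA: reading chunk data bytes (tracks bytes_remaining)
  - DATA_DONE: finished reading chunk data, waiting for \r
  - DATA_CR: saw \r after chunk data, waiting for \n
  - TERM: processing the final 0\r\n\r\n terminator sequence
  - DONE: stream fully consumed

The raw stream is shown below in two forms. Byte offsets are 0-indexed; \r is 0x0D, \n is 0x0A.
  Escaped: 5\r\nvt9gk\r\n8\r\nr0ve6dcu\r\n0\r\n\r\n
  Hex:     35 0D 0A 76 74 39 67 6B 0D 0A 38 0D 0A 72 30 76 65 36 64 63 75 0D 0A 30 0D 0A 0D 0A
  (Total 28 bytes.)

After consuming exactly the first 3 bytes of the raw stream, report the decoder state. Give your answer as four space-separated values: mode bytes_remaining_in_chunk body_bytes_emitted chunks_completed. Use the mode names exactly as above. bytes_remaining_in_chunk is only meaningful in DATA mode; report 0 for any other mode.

Answer: DATA 5 0 0

Derivation:
Byte 0 = '5': mode=SIZE remaining=0 emitted=0 chunks_done=0
Byte 1 = 0x0D: mode=SIZE_CR remaining=0 emitted=0 chunks_done=0
Byte 2 = 0x0A: mode=DATA remaining=5 emitted=0 chunks_done=0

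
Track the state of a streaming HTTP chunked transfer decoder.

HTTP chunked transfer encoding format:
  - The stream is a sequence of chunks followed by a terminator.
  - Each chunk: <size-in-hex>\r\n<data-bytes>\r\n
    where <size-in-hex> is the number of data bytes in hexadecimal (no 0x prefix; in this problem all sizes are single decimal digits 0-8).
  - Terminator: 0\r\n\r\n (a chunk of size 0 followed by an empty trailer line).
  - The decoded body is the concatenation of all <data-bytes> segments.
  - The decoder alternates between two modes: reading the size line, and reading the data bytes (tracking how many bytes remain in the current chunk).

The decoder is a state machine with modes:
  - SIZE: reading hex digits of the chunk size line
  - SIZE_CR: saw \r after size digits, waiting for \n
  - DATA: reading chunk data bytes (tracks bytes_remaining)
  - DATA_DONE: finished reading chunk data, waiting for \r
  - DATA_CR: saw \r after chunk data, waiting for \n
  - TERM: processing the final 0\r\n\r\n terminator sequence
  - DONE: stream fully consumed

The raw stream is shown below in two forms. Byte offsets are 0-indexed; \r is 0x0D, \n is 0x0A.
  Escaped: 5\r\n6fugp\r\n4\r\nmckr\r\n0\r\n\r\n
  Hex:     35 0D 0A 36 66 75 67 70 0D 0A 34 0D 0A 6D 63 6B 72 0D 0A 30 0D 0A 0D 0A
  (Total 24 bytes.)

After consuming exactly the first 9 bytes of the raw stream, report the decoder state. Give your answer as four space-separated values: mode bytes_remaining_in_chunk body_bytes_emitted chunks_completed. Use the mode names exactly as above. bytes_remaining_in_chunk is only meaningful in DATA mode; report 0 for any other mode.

Byte 0 = '5': mode=SIZE remaining=0 emitted=0 chunks_done=0
Byte 1 = 0x0D: mode=SIZE_CR remaining=0 emitted=0 chunks_done=0
Byte 2 = 0x0A: mode=DATA remaining=5 emitted=0 chunks_done=0
Byte 3 = '6': mode=DATA remaining=4 emitted=1 chunks_done=0
Byte 4 = 'f': mode=DATA remaining=3 emitted=2 chunks_done=0
Byte 5 = 'u': mode=DATA remaining=2 emitted=3 chunks_done=0
Byte 6 = 'g': mode=DATA remaining=1 emitted=4 chunks_done=0
Byte 7 = 'p': mode=DATA_DONE remaining=0 emitted=5 chunks_done=0
Byte 8 = 0x0D: mode=DATA_CR remaining=0 emitted=5 chunks_done=0

Answer: DATA_CR 0 5 0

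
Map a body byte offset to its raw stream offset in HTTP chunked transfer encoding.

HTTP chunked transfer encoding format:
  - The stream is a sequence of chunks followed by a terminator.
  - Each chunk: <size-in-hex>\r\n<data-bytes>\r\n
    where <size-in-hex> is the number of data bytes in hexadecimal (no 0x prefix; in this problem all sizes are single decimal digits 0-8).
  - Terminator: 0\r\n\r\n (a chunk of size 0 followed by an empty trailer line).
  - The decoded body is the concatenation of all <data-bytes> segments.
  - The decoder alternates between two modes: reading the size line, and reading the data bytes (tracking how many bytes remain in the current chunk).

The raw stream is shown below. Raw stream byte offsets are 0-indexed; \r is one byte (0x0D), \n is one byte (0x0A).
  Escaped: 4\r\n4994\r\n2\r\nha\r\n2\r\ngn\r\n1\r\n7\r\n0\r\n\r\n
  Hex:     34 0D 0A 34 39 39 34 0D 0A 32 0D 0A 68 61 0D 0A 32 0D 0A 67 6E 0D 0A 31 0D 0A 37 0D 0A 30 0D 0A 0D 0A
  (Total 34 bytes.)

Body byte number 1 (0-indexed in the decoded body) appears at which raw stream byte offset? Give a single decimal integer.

Chunk 1: stream[0..1]='4' size=0x4=4, data at stream[3..7]='4994' -> body[0..4], body so far='4994'
Chunk 2: stream[9..10]='2' size=0x2=2, data at stream[12..14]='ha' -> body[4..6], body so far='4994ha'
Chunk 3: stream[16..17]='2' size=0x2=2, data at stream[19..21]='gn' -> body[6..8], body so far='4994hagn'
Chunk 4: stream[23..24]='1' size=0x1=1, data at stream[26..27]='7' -> body[8..9], body so far='4994hagn7'
Chunk 5: stream[29..30]='0' size=0 (terminator). Final body='4994hagn7' (9 bytes)
Body byte 1 at stream offset 4

Answer: 4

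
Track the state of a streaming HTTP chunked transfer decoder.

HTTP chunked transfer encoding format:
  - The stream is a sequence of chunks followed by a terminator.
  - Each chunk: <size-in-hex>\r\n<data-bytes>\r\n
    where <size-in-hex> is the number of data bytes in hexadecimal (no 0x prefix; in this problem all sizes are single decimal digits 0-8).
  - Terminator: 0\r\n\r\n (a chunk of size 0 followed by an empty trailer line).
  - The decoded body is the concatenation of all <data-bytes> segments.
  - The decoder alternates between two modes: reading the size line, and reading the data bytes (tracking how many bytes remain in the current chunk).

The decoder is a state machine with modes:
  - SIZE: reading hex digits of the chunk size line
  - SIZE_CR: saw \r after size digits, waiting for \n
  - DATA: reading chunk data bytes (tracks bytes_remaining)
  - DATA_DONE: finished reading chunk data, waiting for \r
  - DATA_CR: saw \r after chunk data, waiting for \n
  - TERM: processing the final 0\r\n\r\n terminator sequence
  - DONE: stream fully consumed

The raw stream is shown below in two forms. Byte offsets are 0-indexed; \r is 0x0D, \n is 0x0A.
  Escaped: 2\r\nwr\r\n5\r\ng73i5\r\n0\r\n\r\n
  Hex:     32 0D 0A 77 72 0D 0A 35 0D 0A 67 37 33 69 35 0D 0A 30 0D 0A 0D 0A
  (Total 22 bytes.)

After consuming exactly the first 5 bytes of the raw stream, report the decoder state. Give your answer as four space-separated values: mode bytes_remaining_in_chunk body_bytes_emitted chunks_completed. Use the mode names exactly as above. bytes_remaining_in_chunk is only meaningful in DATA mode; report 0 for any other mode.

Byte 0 = '2': mode=SIZE remaining=0 emitted=0 chunks_done=0
Byte 1 = 0x0D: mode=SIZE_CR remaining=0 emitted=0 chunks_done=0
Byte 2 = 0x0A: mode=DATA remaining=2 emitted=0 chunks_done=0
Byte 3 = 'w': mode=DATA remaining=1 emitted=1 chunks_done=0
Byte 4 = 'r': mode=DATA_DONE remaining=0 emitted=2 chunks_done=0

Answer: DATA_DONE 0 2 0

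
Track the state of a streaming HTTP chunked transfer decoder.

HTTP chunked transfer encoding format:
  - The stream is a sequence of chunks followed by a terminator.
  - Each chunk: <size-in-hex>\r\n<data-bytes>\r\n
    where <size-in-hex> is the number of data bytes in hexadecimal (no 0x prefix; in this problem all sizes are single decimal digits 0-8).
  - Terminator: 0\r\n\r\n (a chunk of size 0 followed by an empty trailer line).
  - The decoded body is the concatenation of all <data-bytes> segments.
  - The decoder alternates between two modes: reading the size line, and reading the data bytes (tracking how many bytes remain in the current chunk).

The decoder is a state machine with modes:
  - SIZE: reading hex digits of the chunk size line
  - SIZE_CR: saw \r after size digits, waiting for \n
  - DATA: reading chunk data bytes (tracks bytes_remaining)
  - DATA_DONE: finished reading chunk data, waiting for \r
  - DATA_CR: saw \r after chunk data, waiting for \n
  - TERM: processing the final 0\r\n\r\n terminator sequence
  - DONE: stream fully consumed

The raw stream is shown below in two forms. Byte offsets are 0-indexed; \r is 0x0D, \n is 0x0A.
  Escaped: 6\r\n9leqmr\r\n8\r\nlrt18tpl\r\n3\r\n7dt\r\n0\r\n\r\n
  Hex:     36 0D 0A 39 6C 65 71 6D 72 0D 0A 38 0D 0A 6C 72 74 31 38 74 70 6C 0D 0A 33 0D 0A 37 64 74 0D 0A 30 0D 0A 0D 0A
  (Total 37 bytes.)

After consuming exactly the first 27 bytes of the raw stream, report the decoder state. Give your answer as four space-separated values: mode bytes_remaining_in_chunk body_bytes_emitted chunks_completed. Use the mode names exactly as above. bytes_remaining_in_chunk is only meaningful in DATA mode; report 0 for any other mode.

Answer: DATA 3 14 2

Derivation:
Byte 0 = '6': mode=SIZE remaining=0 emitted=0 chunks_done=0
Byte 1 = 0x0D: mode=SIZE_CR remaining=0 emitted=0 chunks_done=0
Byte 2 = 0x0A: mode=DATA remaining=6 emitted=0 chunks_done=0
Byte 3 = '9': mode=DATA remaining=5 emitted=1 chunks_done=0
Byte 4 = 'l': mode=DATA remaining=4 emitted=2 chunks_done=0
Byte 5 = 'e': mode=DATA remaining=3 emitted=3 chunks_done=0
Byte 6 = 'q': mode=DATA remaining=2 emitted=4 chunks_done=0
Byte 7 = 'm': mode=DATA remaining=1 emitted=5 chunks_done=0
Byte 8 = 'r': mode=DATA_DONE remaining=0 emitted=6 chunks_done=0
Byte 9 = 0x0D: mode=DATA_CR remaining=0 emitted=6 chunks_done=0
Byte 10 = 0x0A: mode=SIZE remaining=0 emitted=6 chunks_done=1
Byte 11 = '8': mode=SIZE remaining=0 emitted=6 chunks_done=1
Byte 12 = 0x0D: mode=SIZE_CR remaining=0 emitted=6 chunks_done=1
Byte 13 = 0x0A: mode=DATA remaining=8 emitted=6 chunks_done=1
Byte 14 = 'l': mode=DATA remaining=7 emitted=7 chunks_done=1
Byte 15 = 'r': mode=DATA remaining=6 emitted=8 chunks_done=1
Byte 16 = 't': mode=DATA remaining=5 emitted=9 chunks_done=1
Byte 17 = '1': mode=DATA remaining=4 emitted=10 chunks_done=1
Byte 18 = '8': mode=DATA remaining=3 emitted=11 chunks_done=1
Byte 19 = 't': mode=DATA remaining=2 emitted=12 chunks_done=1
Byte 20 = 'p': mode=DATA remaining=1 emitted=13 chunks_done=1
Byte 21 = 'l': mode=DATA_DONE remaining=0 emitted=14 chunks_done=1
Byte 22 = 0x0D: mode=DATA_CR remaining=0 emitted=14 chunks_done=1
Byte 23 = 0x0A: mode=SIZE remaining=0 emitted=14 chunks_done=2
Byte 24 = '3': mode=SIZE remaining=0 emitted=14 chunks_done=2
Byte 25 = 0x0D: mode=SIZE_CR remaining=0 emitted=14 chunks_done=2
Byte 26 = 0x0A: mode=DATA remaining=3 emitted=14 chunks_done=2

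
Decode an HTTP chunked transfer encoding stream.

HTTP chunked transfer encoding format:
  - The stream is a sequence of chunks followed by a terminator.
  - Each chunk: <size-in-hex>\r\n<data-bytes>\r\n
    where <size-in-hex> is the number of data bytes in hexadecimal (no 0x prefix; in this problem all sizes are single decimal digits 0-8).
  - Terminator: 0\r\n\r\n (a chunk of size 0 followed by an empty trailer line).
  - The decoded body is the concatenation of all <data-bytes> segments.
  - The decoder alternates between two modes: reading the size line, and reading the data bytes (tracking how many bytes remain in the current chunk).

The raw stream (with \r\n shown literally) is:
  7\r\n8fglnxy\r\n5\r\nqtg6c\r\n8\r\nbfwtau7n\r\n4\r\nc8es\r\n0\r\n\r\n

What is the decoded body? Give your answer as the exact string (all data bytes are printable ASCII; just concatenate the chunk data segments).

Chunk 1: stream[0..1]='7' size=0x7=7, data at stream[3..10]='8fglnxy' -> body[0..7], body so far='8fglnxy'
Chunk 2: stream[12..13]='5' size=0x5=5, data at stream[15..20]='qtg6c' -> body[7..12], body so far='8fglnxyqtg6c'
Chunk 3: stream[22..23]='8' size=0x8=8, data at stream[25..33]='bfwtau7n' -> body[12..20], body so far='8fglnxyqtg6cbfwtau7n'
Chunk 4: stream[35..36]='4' size=0x4=4, data at stream[38..42]='c8es' -> body[20..24], body so far='8fglnxyqtg6cbfwtau7nc8es'
Chunk 5: stream[44..45]='0' size=0 (terminator). Final body='8fglnxyqtg6cbfwtau7nc8es' (24 bytes)

Answer: 8fglnxyqtg6cbfwtau7nc8es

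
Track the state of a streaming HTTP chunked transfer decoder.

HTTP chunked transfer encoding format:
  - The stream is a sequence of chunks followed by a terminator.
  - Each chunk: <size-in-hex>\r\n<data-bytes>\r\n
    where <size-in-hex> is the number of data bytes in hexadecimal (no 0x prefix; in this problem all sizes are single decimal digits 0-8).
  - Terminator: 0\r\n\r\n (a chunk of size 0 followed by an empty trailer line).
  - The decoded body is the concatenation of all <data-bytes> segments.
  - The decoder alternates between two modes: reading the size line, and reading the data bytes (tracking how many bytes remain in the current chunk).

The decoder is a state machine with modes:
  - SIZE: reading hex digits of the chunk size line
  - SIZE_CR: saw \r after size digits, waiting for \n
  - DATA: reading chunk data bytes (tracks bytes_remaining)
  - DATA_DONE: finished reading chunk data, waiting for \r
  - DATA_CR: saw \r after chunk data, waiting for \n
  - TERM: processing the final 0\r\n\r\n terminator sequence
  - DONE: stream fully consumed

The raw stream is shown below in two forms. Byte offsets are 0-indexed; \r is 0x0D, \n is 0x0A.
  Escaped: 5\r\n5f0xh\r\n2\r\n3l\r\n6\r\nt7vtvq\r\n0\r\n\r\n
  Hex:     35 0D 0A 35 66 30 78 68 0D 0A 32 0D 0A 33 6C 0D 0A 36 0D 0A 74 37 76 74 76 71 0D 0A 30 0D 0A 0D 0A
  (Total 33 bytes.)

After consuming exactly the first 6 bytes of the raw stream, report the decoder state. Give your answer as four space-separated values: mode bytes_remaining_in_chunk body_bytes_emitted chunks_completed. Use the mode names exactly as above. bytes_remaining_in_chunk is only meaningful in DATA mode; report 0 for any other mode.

Answer: DATA 2 3 0

Derivation:
Byte 0 = '5': mode=SIZE remaining=0 emitted=0 chunks_done=0
Byte 1 = 0x0D: mode=SIZE_CR remaining=0 emitted=0 chunks_done=0
Byte 2 = 0x0A: mode=DATA remaining=5 emitted=0 chunks_done=0
Byte 3 = '5': mode=DATA remaining=4 emitted=1 chunks_done=0
Byte 4 = 'f': mode=DATA remaining=3 emitted=2 chunks_done=0
Byte 5 = '0': mode=DATA remaining=2 emitted=3 chunks_done=0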